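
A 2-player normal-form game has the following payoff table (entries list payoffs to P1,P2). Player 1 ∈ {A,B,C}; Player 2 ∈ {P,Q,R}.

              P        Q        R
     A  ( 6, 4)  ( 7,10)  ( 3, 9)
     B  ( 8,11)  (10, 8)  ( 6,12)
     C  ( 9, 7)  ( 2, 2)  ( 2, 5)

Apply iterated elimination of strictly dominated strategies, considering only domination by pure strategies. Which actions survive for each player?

P1 drop A (B beats it: P:8>6 Q:10>7 R:6>3)
P2 drop Q (P beats it: B:11>8 C:7>2)
P1→{B,C} P2→{P,R}

IESDS → P1:{B,C} P2:{P,R}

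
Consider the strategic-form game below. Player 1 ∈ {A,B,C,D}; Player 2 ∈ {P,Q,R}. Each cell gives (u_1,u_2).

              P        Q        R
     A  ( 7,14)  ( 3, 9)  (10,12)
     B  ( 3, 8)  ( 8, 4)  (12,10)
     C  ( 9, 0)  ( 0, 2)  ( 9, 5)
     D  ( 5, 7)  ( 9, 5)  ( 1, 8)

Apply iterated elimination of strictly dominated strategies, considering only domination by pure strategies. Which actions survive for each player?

P2 drop Q (R beats it: A:12>9 B:10>4 C:5>2 D:8>5)
P1 drop D (A beats it: P:7>5 R:10>1)
P1→{A,B,C} P2→{P,R}

Remaining: P1:{A,B,C} P2:{P,R}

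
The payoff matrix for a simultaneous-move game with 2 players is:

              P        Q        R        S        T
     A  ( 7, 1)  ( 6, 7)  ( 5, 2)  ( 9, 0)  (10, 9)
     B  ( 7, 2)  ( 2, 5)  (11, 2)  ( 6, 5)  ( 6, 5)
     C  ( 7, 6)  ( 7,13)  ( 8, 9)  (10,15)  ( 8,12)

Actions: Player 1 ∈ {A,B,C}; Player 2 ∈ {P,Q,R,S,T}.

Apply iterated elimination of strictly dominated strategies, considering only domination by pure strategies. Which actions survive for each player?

Remaining: P1:{A,C} P2:{Q,S,T}

P2 drop P (Q beats it: A:7>1 B:5>2 C:13>6)
P2 drop R (Q beats it: A:7>2 B:5>2 C:13>9)
P1 drop B (A beats it: Q:6>2 S:9>6 T:10>6)
P1→{A,C} P2→{Q,S,T}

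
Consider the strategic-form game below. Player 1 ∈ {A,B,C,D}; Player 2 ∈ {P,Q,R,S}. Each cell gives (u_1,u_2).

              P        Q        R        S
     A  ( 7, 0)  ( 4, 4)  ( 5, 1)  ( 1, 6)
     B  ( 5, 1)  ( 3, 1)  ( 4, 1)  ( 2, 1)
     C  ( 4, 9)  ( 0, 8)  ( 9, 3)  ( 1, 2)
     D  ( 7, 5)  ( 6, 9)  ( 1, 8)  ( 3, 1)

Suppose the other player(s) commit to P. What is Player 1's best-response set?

u_1(A vs P) = 7
u_1(B vs P) = 5
u_1(C vs P) = 4
u_1(D vs P) = 7
max payoff 7 at {A,D}

argmax u_1 = {A,D}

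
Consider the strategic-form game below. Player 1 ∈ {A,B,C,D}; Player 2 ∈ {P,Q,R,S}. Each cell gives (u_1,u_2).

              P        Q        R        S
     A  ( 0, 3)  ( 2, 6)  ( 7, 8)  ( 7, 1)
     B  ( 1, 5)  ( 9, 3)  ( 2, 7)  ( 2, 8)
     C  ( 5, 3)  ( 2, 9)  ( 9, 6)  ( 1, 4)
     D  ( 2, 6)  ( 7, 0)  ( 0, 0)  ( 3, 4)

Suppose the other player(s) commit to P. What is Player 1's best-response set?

u_1(A vs P) = 0
u_1(B vs P) = 1
u_1(C vs P) = 5
u_1(D vs P) = 2
max payoff 5 at {C}

argmax u_1 = {C}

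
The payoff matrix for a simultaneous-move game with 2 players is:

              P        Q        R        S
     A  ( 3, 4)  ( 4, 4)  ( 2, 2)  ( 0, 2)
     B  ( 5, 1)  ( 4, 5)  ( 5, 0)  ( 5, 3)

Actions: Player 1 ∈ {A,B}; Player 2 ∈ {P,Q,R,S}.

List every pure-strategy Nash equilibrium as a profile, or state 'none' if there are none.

NE set: (A,Q), (B,Q)

(A,P): not NE [P1→B gives 5>3]
(A,Q): NE
(A,R): not NE [P1→B gives 5>2; P2→Q gives 4>2]
(A,S): not NE [P1→B gives 5>0; P2→Q gives 4>2]
(B,P): not NE [P2→Q gives 5>1]
(B,Q): NE
(B,R): not NE [P2→Q gives 5>0]
(B,S): not NE [P2→Q gives 5>3]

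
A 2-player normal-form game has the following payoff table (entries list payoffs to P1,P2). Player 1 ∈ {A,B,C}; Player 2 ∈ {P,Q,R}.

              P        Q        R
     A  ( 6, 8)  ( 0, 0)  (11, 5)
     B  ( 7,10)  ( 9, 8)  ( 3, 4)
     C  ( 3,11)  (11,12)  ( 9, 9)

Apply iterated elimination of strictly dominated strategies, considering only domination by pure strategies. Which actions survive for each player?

Survivors P1:{B,C} P2:{P,Q}

P2 drop R (P beats it: A:8>5 B:10>4 C:11>9)
P1 drop A (B beats it: P:7>6 Q:9>0)
P1→{B,C} P2→{P,Q}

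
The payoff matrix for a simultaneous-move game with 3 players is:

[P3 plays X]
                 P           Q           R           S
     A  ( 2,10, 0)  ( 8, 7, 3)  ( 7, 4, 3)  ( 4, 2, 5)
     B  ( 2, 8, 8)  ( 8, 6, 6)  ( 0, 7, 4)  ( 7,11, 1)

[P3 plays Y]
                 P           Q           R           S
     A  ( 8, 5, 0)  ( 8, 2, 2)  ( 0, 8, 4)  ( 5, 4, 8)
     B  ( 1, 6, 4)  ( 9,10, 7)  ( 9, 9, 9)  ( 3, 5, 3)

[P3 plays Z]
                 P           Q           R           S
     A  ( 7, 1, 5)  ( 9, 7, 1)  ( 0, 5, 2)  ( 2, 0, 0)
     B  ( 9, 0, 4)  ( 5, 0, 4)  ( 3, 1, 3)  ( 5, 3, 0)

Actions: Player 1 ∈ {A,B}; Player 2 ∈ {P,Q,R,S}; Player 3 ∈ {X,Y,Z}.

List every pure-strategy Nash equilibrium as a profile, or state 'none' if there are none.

PSNE = {(B,Q,Y)}

(A,P,X): not NE [P3→Z gives 5>0]
(A,P,Y): not NE [P2→R gives 8>5; P3→Z gives 5>0]
(A,P,Z): not NE [P1→B gives 9>7; P2→Q gives 7>1]
(A,Q,X): not NE [P2→P gives 10>7]
(A,Q,Y): not NE [P1→B gives 9>8; P2→R gives 8>2; P3→X gives 3>2]
(A,Q,Z): not NE [P3→X gives 3>1]
(A,R,X): not NE [P2→P gives 10>4; P3→Y gives 4>3]
(A,R,Y): not NE [P1→B gives 9>0]
(A,R,Z): not NE [P1→B gives 3>0; P2→Q gives 7>5; P3→Y gives 4>2]
(A,S,X): not NE [P1→B gives 7>4; P2→P gives 10>2; P3→Y gives 8>5]
(A,S,Y): not NE [P2→R gives 8>4]
(A,S,Z): not NE [P1→B gives 5>2; P2→Q gives 7>0; P3→Y gives 8>0]
(B,P,X): not NE [P2→S gives 11>8]
(B,P,Y): not NE [P1→A gives 8>1; P2→Q gives 10>6; P3→X gives 8>4]
(B,P,Z): not NE [P2→S gives 3>0; P3→X gives 8>4]
(B,Q,X): not NE [P2→S gives 11>6; P3→Y gives 7>6]
(B,Q,Y): NE
(B,Q,Z): not NE [P1→A gives 9>5; P2→S gives 3>0; P3→Y gives 7>4]
(B,R,X): not NE [P1→A gives 7>0; P2→S gives 11>7; P3→Y gives 9>4]
(B,R,Y): not NE [P2→Q gives 10>9]
(B,R,Z): not NE [P2→S gives 3>1; P3→Y gives 9>3]
(B,S,X): not NE [P3→Y gives 3>1]
(B,S,Y): not NE [P1→A gives 5>3; P2→Q gives 10>5]
(B,S,Z): not NE [P3→Y gives 3>0]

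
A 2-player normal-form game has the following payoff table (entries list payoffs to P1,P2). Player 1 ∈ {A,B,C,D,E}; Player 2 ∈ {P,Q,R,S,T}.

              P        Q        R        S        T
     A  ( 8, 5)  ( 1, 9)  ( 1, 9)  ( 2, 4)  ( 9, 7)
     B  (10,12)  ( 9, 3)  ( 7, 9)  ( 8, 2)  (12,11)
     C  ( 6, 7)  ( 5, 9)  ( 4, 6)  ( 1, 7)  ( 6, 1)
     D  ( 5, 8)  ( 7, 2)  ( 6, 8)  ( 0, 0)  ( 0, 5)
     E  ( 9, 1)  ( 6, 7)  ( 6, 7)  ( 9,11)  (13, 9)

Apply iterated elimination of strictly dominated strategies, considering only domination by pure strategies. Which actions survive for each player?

P1 drop A (B beats it: P:10>8 Q:9>1 R:7>1 S:8>2 T:12>9)
P1 drop C (B beats it: P:10>6 Q:9>5 R:7>4 S:8>1 T:12>6)
P1 drop D (B beats it: P:10>5 Q:9>7 R:7>6 S:8>0 T:12>0)
P2 drop Q (T beats it: B:11>3 E:9>7)
P2 drop R (T beats it: B:11>9 E:9>7)
P1→{B,E} P2→{P,S,T}

IESDS → P1:{B,E} P2:{P,S,T}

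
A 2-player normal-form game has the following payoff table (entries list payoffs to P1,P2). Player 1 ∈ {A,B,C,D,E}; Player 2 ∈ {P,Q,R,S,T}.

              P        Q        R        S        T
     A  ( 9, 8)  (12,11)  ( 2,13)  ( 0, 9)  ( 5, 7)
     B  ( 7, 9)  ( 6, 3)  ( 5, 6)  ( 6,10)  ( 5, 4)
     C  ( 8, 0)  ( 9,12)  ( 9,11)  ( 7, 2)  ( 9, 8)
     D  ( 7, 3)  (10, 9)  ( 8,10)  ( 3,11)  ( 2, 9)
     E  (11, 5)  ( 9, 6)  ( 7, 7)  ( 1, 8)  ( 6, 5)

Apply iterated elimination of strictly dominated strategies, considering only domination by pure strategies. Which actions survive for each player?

Remaining: P1:{A,C,D} P2:{Q,R,S}

P1 drop B (C beats it: P:8>7 Q:9>6 R:9>5 S:7>6 T:9>5)
P2 drop P (Q beats it: A:11>8 C:12>0 D:9>3 E:6>5)
P2 drop T (R beats it: A:13>7 C:11>8 D:10>9 E:7>5)
P1 drop E (D beats it: Q:10>9 R:8>7 S:3>1)
P1→{A,C,D} P2→{Q,R,S}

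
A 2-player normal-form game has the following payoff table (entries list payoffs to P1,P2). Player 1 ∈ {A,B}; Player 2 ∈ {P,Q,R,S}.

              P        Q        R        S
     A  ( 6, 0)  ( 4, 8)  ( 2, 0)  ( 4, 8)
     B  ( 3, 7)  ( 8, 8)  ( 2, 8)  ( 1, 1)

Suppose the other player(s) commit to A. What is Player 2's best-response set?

u_2(P vs A) = 0
u_2(Q vs A) = 8
u_2(R vs A) = 0
u_2(S vs A) = 8
max payoff 8 at {Q,S}

argmax u_2 = {Q,S}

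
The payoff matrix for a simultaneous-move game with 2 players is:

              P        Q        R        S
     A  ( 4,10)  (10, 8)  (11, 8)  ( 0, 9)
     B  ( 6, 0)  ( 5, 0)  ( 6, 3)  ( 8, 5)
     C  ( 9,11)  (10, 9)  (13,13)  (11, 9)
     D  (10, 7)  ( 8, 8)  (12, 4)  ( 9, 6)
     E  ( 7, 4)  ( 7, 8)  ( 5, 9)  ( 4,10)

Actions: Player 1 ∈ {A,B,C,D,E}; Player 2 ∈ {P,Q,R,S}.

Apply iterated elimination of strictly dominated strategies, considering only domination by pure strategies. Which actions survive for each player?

P1 drop B (C beats it: P:9>6 Q:10>5 R:13>6 S:11>8)
P1 drop E (C beats it: P:9>7 Q:10>7 R:13>5 S:11>4)
P2 drop S (P beats it: A:10>9 C:11>9 D:7>6)
P1→{A,C,D} P2→{P,Q,R}

IESDS → P1:{A,C,D} P2:{P,Q,R}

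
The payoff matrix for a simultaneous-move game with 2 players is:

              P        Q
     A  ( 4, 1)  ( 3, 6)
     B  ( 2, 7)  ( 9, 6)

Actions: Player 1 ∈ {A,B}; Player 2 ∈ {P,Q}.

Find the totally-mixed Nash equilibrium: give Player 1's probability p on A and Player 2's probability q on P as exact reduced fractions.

P1 indiff ⇒ q·4+(1-q)·3 = q·2+(1-q)·9 ⇒ q(2) = (1-q)(6) ⇒ q = 3/4
P2 indiff ⇒ p·1+(1-p)·7 = p·6+(1-p)·6 ⇒ p(-5) = (1-p)(-1) ⇒ p = 1/6

P1 mixes 1/6 on A; P2 mixes 3/4 on P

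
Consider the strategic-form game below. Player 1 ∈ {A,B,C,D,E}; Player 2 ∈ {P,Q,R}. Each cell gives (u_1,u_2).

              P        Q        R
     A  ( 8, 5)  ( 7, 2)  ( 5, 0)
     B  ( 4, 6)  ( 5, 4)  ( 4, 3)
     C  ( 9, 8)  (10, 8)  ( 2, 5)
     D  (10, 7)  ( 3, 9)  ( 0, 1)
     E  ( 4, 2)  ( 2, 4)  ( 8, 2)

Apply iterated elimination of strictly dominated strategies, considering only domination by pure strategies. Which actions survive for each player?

P1 drop B (A beats it: P:8>4 Q:7>5 R:5>4)
P2 drop R (Q beats it: A:2>0 C:8>5 D:9>1 E:4>2)
P1 drop A (C beats it: P:9>8 Q:10>7)
P1 drop E (C beats it: P:9>4 Q:10>2)
P1→{C,D} P2→{P,Q}

Remaining: P1:{C,D} P2:{P,Q}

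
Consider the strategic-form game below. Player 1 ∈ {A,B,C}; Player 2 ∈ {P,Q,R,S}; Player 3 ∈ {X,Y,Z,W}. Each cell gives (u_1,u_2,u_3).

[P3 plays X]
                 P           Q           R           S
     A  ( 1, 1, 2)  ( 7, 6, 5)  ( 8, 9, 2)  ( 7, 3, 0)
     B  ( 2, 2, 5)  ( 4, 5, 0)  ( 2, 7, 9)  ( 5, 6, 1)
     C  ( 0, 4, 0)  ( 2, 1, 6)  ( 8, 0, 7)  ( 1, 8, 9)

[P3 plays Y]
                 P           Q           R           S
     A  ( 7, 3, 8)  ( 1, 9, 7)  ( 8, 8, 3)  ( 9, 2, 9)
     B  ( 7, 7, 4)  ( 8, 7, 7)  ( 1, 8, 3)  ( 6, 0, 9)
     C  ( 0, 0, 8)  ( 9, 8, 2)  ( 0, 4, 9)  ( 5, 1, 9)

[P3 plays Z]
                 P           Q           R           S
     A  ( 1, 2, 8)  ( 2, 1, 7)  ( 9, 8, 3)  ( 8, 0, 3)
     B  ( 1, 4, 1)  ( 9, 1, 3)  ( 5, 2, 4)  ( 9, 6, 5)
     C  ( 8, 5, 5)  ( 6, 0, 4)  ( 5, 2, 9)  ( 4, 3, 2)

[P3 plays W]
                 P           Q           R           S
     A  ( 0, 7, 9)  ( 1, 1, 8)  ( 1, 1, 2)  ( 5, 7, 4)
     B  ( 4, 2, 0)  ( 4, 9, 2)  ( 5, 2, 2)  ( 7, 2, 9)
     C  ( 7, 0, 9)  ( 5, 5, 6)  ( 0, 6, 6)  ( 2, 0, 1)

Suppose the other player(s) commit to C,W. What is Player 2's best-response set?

BR_2 = {R}

u_2(P vs C,W) = 0
u_2(Q vs C,W) = 5
u_2(R vs C,W) = 6
u_2(S vs C,W) = 0
max payoff 6 at {R}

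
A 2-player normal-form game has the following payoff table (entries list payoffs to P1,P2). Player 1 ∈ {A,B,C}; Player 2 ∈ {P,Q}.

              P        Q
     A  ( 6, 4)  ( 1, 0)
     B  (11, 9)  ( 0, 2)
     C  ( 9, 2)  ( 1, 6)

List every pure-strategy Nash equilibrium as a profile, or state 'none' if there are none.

(A,P): not NE [P1→B gives 11>6]
(A,Q): not NE [P2→P gives 4>0]
(B,P): NE
(B,Q): not NE [P1→C gives 1>0; P2→P gives 9>2]
(C,P): not NE [P1→B gives 11>9; P2→Q gives 6>2]
(C,Q): NE

Nash profiles: (B,P), (C,Q)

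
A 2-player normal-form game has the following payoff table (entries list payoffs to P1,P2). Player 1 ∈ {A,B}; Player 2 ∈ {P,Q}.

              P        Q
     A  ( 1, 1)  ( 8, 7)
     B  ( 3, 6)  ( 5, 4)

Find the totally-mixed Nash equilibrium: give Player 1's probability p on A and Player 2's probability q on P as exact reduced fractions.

p=1/4, q=3/5

P1 indiff ⇒ q·1+(1-q)·8 = q·3+(1-q)·5 ⇒ q(-2) = (1-q)(-3) ⇒ q = 3/5
P2 indiff ⇒ p·1+(1-p)·6 = p·7+(1-p)·4 ⇒ p(-6) = (1-p)(-2) ⇒ p = 1/4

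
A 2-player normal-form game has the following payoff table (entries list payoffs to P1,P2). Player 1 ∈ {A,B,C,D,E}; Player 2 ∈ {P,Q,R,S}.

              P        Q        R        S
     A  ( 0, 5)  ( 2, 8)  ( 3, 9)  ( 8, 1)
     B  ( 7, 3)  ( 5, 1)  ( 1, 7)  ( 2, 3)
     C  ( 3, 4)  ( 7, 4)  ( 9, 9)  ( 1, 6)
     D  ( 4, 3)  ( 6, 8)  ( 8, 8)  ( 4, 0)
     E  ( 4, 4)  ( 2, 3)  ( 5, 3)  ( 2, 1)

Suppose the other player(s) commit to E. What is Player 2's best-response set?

u_2(P vs E) = 4
u_2(Q vs E) = 3
u_2(R vs E) = 3
u_2(S vs E) = 1
max payoff 4 at {P}

argmax u_2 = {P}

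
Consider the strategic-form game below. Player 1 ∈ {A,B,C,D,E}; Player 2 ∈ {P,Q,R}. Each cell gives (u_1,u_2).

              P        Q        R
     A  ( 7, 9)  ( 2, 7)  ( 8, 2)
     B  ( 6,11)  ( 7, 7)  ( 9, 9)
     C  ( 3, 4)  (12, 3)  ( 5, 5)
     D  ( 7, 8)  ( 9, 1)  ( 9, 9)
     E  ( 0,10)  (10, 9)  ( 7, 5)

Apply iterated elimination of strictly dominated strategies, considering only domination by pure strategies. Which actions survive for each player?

Survivors P1:{A,B,D} P2:{P,R}

P2 drop Q (P beats it: A:9>7 B:11>7 C:4>3 D:8>1 E:10>9)
P1 drop C (A beats it: P:7>3 R:8>5)
P1 drop E (A beats it: P:7>0 R:8>7)
P1→{A,B,D} P2→{P,R}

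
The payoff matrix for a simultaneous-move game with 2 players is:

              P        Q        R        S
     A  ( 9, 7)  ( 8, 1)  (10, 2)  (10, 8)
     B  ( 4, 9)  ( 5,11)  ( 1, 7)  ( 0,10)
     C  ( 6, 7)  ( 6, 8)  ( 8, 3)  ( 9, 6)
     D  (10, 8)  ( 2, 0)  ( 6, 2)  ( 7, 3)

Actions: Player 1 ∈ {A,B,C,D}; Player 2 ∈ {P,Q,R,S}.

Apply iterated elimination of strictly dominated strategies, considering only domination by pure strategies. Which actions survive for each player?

Survivors P1:{A,D} P2:{P,S}

P1 drop B (A beats it: P:9>4 Q:8>5 R:10>1 S:10>0)
P1 drop C (A beats it: P:9>6 Q:8>6 R:10>8 S:10>9)
P2 drop Q (P beats it: A:7>1 D:8>0)
P2 drop R (P beats it: A:7>2 D:8>2)
P1→{A,D} P2→{P,S}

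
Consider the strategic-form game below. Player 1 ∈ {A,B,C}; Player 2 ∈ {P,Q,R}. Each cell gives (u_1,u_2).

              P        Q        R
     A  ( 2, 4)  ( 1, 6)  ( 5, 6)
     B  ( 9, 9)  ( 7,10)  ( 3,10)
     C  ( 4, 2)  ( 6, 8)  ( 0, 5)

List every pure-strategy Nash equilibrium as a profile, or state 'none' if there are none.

NE set: (A,R), (B,Q)

(A,P): not NE [P1→B gives 9>2; P2→R gives 6>4]
(A,Q): not NE [P1→B gives 7>1]
(A,R): NE
(B,P): not NE [P2→R gives 10>9]
(B,Q): NE
(B,R): not NE [P1→A gives 5>3]
(C,P): not NE [P1→B gives 9>4; P2→Q gives 8>2]
(C,Q): not NE [P1→B gives 7>6]
(C,R): not NE [P1→A gives 5>0; P2→Q gives 8>5]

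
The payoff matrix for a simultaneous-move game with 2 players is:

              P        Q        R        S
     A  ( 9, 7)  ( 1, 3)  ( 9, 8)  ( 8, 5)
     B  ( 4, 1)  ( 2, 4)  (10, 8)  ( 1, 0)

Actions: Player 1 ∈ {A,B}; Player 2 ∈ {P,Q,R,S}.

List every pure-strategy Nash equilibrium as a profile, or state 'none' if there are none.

(A,P): not NE [P2→R gives 8>7]
(A,Q): not NE [P1→B gives 2>1; P2→R gives 8>3]
(A,R): not NE [P1→B gives 10>9]
(A,S): not NE [P2→R gives 8>5]
(B,P): not NE [P1→A gives 9>4; P2→R gives 8>1]
(B,Q): not NE [P2→R gives 8>4]
(B,R): NE
(B,S): not NE [P1→A gives 8>1; P2→R gives 8>0]

PSNE = {(B,R)}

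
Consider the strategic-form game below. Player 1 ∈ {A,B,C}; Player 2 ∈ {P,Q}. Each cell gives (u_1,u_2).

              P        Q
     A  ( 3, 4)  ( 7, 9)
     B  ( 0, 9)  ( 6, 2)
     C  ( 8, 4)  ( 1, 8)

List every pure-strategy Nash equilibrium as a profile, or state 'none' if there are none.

NE set: (A,Q)

(A,P): not NE [P1→C gives 8>3; P2→Q gives 9>4]
(A,Q): NE
(B,P): not NE [P1→C gives 8>0]
(B,Q): not NE [P1→A gives 7>6; P2→P gives 9>2]
(C,P): not NE [P2→Q gives 8>4]
(C,Q): not NE [P1→A gives 7>1]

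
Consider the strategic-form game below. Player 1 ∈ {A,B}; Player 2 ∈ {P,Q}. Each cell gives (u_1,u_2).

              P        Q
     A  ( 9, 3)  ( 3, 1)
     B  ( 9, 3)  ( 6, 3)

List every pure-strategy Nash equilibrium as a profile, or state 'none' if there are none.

(A,P): NE
(A,Q): not NE [P1→B gives 6>3; P2→P gives 3>1]
(B,P): NE
(B,Q): NE

NE set: (A,P), (B,P), (B,Q)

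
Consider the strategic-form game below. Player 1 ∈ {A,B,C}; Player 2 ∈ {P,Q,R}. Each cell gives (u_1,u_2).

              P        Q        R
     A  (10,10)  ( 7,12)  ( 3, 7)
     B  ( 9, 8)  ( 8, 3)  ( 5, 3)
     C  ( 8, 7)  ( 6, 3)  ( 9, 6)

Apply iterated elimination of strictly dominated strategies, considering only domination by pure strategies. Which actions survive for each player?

Remaining: P1:{A,B} P2:{P,Q}

P2 drop R (P beats it: A:10>7 B:8>3 C:7>6)
P1 drop C (A beats it: P:10>8 Q:7>6)
P1→{A,B} P2→{P,Q}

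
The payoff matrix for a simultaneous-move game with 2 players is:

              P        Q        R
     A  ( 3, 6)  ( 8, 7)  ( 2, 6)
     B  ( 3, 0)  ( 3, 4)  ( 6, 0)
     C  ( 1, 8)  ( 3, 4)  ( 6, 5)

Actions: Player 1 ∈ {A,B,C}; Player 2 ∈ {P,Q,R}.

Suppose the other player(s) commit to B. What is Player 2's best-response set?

u_2(P vs B) = 0
u_2(Q vs B) = 4
u_2(R vs B) = 0
max payoff 4 at {Q}

P2 best: {Q}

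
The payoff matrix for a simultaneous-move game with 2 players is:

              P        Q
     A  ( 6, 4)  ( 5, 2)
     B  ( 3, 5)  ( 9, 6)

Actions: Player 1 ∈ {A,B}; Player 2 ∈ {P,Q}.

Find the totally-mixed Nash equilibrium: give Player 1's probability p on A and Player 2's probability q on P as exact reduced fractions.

(p,q) = (1/3, 4/7)

P1 indiff ⇒ q·6+(1-q)·5 = q·3+(1-q)·9 ⇒ q(3) = (1-q)(4) ⇒ q = 4/7
P2 indiff ⇒ p·4+(1-p)·5 = p·2+(1-p)·6 ⇒ p(2) = (1-p)(1) ⇒ p = 1/3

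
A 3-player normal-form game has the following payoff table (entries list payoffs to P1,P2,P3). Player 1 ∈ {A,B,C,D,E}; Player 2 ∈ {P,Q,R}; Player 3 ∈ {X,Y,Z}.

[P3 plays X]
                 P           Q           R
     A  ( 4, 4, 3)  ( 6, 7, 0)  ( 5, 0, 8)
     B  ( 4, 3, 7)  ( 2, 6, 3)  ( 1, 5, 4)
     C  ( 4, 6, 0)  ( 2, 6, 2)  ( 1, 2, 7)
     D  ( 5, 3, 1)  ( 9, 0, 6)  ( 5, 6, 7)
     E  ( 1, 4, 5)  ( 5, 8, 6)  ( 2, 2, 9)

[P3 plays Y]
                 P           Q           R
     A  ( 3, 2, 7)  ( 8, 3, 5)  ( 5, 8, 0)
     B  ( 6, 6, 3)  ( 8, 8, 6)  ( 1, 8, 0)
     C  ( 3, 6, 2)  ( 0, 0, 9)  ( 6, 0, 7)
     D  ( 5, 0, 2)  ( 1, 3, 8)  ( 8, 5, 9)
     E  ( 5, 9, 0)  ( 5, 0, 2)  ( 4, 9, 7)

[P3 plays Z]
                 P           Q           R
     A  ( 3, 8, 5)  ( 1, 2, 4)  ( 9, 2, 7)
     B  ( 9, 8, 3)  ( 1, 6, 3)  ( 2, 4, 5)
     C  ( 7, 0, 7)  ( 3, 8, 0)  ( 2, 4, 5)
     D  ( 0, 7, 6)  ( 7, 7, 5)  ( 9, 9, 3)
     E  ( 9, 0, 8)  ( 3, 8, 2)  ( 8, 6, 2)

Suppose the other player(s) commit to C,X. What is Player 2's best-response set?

P2 best: {P,Q}

u_2(P vs C,X) = 6
u_2(Q vs C,X) = 6
u_2(R vs C,X) = 2
max payoff 6 at {P,Q}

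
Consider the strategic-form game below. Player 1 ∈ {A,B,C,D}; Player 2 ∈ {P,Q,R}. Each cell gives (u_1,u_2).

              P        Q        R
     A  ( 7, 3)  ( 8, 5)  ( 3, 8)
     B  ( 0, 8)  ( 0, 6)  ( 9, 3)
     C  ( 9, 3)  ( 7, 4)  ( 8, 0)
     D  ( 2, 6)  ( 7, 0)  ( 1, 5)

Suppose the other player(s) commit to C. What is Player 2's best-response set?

argmax u_2 = {Q}

u_2(P vs C) = 3
u_2(Q vs C) = 4
u_2(R vs C) = 0
max payoff 4 at {Q}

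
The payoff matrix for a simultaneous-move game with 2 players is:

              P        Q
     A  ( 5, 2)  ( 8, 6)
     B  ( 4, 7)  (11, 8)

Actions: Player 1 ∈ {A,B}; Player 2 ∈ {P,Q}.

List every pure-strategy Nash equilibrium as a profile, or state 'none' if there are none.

(A,P): not NE [P2→Q gives 6>2]
(A,Q): not NE [P1→B gives 11>8]
(B,P): not NE [P1→A gives 5>4; P2→Q gives 8>7]
(B,Q): NE

PSNE = {(B,Q)}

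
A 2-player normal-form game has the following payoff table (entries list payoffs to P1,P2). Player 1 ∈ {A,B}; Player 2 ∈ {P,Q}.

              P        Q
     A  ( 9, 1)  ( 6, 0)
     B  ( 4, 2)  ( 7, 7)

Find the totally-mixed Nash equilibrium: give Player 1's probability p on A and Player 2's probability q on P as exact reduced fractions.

P1 indiff ⇒ q·9+(1-q)·6 = q·4+(1-q)·7 ⇒ q(5) = (1-q)(1) ⇒ q = 1/6
P2 indiff ⇒ p·1+(1-p)·2 = p·0+(1-p)·7 ⇒ p(1) = (1-p)(5) ⇒ p = 5/6

P1 mixes 5/6 on A; P2 mixes 1/6 on P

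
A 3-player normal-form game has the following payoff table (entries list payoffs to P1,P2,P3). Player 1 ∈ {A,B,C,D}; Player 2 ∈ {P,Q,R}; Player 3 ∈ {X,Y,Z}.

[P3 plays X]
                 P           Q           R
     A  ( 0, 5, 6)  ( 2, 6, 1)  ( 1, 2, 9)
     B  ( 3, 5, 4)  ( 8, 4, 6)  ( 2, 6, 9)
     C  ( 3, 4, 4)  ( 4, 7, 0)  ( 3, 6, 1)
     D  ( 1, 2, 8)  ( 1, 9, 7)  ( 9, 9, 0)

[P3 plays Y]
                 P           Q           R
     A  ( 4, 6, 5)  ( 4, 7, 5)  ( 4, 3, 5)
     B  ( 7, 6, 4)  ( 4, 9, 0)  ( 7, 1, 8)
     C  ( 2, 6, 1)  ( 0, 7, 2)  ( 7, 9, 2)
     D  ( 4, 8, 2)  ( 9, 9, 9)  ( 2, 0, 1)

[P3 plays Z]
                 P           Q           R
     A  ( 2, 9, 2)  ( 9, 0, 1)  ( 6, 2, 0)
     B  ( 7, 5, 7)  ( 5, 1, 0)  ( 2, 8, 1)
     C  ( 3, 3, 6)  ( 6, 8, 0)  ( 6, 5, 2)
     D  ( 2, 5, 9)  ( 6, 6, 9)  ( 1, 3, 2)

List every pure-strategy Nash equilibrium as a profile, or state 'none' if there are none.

NE set: (C,R,Y), (D,Q,Y)

(A,P,X): not NE [P1→C gives 3>0; P2→Q gives 6>5]
(A,P,Y): not NE [P1→B gives 7>4; P2→Q gives 7>6; P3→X gives 6>5]
(A,P,Z): not NE [P1→B gives 7>2; P3→X gives 6>2]
(A,Q,X): not NE [P1→B gives 8>2; P3→Y gives 5>1]
(A,Q,Y): not NE [P1→D gives 9>4]
(A,Q,Z): not NE [P2→P gives 9>0; P3→Y gives 5>1]
(A,R,X): not NE [P1→D gives 9>1; P2→Q gives 6>2]
(A,R,Y): not NE [P1→C gives 7>4; P2→Q gives 7>3; P3→X gives 9>5]
(A,R,Z): not NE [P2→P gives 9>2; P3→X gives 9>0]
(B,P,X): not NE [P2→R gives 6>5; P3→Z gives 7>4]
(B,P,Y): not NE [P2→Q gives 9>6; P3→Z gives 7>4]
(B,P,Z): not NE [P2→R gives 8>5]
(B,Q,X): not NE [P2→R gives 6>4]
(B,Q,Y): not NE [P1→D gives 9>4; P3→X gives 6>0]
(B,Q,Z): not NE [P1→A gives 9>5; P2→R gives 8>1; P3→X gives 6>0]
(B,R,X): not NE [P1→D gives 9>2]
(B,R,Y): not NE [P2→Q gives 9>1; P3→X gives 9>8]
(B,R,Z): not NE [P1→C gives 6>2; P3→X gives 9>1]
(C,P,X): not NE [P2→Q gives 7>4; P3→Z gives 6>4]
(C,P,Y): not NE [P1→B gives 7>2; P2→R gives 9>6; P3→Z gives 6>1]
(C,P,Z): not NE [P1→B gives 7>3; P2→Q gives 8>3]
(C,Q,X): not NE [P1→B gives 8>4; P3→Y gives 2>0]
(C,Q,Y): not NE [P1→D gives 9>0; P2→R gives 9>7]
(C,Q,Z): not NE [P1→A gives 9>6; P3→Y gives 2>0]
(C,R,X): not NE [P1→D gives 9>3; P2→Q gives 7>6; P3→Z gives 2>1]
(C,R,Y): NE
(C,R,Z): not NE [P2→Q gives 8>5]
(D,P,X): not NE [P1→C gives 3>1; P2→R gives 9>2; P3→Z gives 9>8]
(D,P,Y): not NE [P1→B gives 7>4; P2→Q gives 9>8; P3→Z gives 9>2]
(D,P,Z): not NE [P1→B gives 7>2; P2→Q gives 6>5]
(D,Q,X): not NE [P1→B gives 8>1; P3→Z gives 9>7]
(D,Q,Y): NE
(D,Q,Z): not NE [P1→A gives 9>6]
(D,R,X): not NE [P3→Z gives 2>0]
(D,R,Y): not NE [P1→C gives 7>2; P2→Q gives 9>0; P3→Z gives 2>1]
(D,R,Z): not NE [P1→C gives 6>1; P2→Q gives 6>3]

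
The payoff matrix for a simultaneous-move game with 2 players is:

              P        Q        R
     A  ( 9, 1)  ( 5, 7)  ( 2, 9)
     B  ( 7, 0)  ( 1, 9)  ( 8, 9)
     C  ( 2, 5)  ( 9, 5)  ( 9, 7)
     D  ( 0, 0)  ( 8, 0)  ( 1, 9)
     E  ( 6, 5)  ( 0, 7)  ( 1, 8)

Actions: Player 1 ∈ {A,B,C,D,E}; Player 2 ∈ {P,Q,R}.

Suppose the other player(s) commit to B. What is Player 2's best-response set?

argmax u_2 = {Q,R}

u_2(P vs B) = 0
u_2(Q vs B) = 9
u_2(R vs B) = 9
max payoff 9 at {Q,R}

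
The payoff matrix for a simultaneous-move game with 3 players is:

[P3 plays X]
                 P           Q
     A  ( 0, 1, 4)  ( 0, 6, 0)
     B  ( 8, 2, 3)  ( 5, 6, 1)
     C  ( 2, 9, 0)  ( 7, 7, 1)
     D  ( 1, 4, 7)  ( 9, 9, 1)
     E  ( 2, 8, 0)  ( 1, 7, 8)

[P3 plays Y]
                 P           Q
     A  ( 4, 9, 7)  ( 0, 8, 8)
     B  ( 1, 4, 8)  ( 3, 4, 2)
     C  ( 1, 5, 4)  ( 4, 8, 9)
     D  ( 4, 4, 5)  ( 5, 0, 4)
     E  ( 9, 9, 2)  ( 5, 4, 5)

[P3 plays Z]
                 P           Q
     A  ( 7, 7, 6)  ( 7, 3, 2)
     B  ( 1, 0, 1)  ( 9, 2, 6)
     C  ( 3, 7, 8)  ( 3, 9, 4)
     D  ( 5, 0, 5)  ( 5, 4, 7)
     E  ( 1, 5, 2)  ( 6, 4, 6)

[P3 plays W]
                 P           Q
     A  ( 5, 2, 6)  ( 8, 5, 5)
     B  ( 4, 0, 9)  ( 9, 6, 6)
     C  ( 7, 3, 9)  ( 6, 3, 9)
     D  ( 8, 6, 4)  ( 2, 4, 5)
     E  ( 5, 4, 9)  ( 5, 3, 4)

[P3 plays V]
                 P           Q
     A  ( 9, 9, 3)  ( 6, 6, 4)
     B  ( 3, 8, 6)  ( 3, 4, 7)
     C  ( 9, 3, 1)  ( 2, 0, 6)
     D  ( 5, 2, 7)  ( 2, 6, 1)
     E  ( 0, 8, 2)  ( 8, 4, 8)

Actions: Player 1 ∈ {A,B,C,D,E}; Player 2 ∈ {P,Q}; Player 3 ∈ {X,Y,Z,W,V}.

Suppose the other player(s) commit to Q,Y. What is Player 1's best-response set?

u_1(A vs Q,Y) = 0
u_1(B vs Q,Y) = 3
u_1(C vs Q,Y) = 4
u_1(D vs Q,Y) = 5
u_1(E vs Q,Y) = 5
max payoff 5 at {D,E}

argmax u_1 = {D,E}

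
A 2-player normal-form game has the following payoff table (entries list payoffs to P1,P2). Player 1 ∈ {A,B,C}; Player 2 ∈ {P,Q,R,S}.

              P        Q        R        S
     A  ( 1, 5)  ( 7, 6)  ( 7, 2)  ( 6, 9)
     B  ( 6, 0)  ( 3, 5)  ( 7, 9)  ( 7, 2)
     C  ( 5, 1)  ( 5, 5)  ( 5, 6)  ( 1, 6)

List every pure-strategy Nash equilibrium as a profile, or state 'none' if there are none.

(A,P): not NE [P1→B gives 6>1; P2→S gives 9>5]
(A,Q): not NE [P2→S gives 9>6]
(A,R): not NE [P2→S gives 9>2]
(A,S): not NE [P1→B gives 7>6]
(B,P): not NE [P2→R gives 9>0]
(B,Q): not NE [P1→A gives 7>3; P2→R gives 9>5]
(B,R): NE
(B,S): not NE [P2→R gives 9>2]
(C,P): not NE [P1→B gives 6>5; P2→S gives 6>1]
(C,Q): not NE [P1→A gives 7>5; P2→S gives 6>5]
(C,R): not NE [P1→B gives 7>5]
(C,S): not NE [P1→B gives 7>1]

Nash profiles: (B,R)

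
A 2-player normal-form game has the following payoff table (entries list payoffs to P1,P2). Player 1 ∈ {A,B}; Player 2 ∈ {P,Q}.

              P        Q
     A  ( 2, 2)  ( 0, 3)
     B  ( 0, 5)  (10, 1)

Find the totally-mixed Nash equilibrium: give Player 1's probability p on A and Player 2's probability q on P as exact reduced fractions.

P1 indiff ⇒ q·2+(1-q)·0 = q·0+(1-q)·10 ⇒ q(2) = (1-q)(10) ⇒ q = 5/6
P2 indiff ⇒ p·2+(1-p)·5 = p·3+(1-p)·1 ⇒ p(-1) = (1-p)(-4) ⇒ p = 4/5

p=4/5, q=5/6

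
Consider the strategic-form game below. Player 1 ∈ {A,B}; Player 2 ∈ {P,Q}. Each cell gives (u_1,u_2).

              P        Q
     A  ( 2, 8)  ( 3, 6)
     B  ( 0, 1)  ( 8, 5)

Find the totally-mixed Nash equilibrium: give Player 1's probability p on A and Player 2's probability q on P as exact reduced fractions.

P1 indiff ⇒ q·2+(1-q)·3 = q·0+(1-q)·8 ⇒ q(2) = (1-q)(5) ⇒ q = 5/7
P2 indiff ⇒ p·8+(1-p)·1 = p·6+(1-p)·5 ⇒ p(2) = (1-p)(4) ⇒ p = 2/3

P1 mixes 2/3 on A; P2 mixes 5/7 on P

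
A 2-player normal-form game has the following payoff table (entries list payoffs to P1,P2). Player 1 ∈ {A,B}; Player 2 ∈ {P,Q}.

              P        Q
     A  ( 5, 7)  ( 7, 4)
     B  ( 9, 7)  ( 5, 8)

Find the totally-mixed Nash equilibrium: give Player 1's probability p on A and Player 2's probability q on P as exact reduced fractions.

P1 indiff ⇒ q·5+(1-q)·7 = q·9+(1-q)·5 ⇒ q(-4) = (1-q)(-2) ⇒ q = 1/3
P2 indiff ⇒ p·7+(1-p)·7 = p·4+(1-p)·8 ⇒ p(3) = (1-p)(1) ⇒ p = 1/4

(p,q) = (1/4, 1/3)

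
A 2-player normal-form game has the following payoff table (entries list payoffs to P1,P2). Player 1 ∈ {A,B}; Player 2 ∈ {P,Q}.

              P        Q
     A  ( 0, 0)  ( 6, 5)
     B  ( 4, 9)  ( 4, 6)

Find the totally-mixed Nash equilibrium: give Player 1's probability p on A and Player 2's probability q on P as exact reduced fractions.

P1 indiff ⇒ q·0+(1-q)·6 = q·4+(1-q)·4 ⇒ q(-4) = (1-q)(-2) ⇒ q = 1/3
P2 indiff ⇒ p·0+(1-p)·9 = p·5+(1-p)·6 ⇒ p(-5) = (1-p)(-3) ⇒ p = 3/8

p=3/8, q=1/3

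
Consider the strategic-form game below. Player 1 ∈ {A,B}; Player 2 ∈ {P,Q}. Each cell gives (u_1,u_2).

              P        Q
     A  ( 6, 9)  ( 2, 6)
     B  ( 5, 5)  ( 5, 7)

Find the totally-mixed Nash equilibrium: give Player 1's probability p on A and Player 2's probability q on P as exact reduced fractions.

P1 indiff ⇒ q·6+(1-q)·2 = q·5+(1-q)·5 ⇒ q(1) = (1-q)(3) ⇒ q = 3/4
P2 indiff ⇒ p·9+(1-p)·5 = p·6+(1-p)·7 ⇒ p(3) = (1-p)(2) ⇒ p = 2/5

(p,q) = (2/5, 3/4)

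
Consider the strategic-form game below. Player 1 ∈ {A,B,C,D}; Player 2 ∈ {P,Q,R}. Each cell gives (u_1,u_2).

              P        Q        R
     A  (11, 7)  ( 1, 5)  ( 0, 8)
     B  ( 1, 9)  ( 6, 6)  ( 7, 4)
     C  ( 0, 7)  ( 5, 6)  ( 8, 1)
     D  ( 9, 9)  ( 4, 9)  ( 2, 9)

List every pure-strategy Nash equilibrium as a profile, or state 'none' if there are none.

(A,P): not NE [P2→R gives 8>7]
(A,Q): not NE [P1→B gives 6>1; P2→R gives 8>5]
(A,R): not NE [P1→C gives 8>0]
(B,P): not NE [P1→A gives 11>1]
(B,Q): not NE [P2→P gives 9>6]
(B,R): not NE [P1→C gives 8>7; P2→P gives 9>4]
(C,P): not NE [P1→A gives 11>0]
(C,Q): not NE [P1→B gives 6>5; P2→P gives 7>6]
(C,R): not NE [P2→P gives 7>1]
(D,P): not NE [P1→A gives 11>9]
(D,Q): not NE [P1→B gives 6>4]
(D,R): not NE [P1→C gives 8>2]

Equilibria: none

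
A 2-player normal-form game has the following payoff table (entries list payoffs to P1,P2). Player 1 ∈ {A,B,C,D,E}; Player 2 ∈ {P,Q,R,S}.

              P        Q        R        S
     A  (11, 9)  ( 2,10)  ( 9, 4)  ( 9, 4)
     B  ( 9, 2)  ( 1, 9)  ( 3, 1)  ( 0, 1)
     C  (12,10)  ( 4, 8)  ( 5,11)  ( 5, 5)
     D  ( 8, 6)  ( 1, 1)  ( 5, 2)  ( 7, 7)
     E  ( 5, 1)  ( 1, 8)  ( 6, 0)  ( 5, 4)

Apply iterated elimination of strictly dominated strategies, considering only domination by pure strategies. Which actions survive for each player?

P1 drop B (A beats it: P:11>9 Q:2>1 R:9>3 S:9>0)
P1 drop D (A beats it: P:11>8 Q:2>1 R:9>5 S:9>7)
P1 drop E (A beats it: P:11>5 Q:2>1 R:9>6 S:9>5)
P2 drop S (P beats it: A:9>4 C:10>5)
P1→{A,C} P2→{P,Q,R}

Survivors P1:{A,C} P2:{P,Q,R}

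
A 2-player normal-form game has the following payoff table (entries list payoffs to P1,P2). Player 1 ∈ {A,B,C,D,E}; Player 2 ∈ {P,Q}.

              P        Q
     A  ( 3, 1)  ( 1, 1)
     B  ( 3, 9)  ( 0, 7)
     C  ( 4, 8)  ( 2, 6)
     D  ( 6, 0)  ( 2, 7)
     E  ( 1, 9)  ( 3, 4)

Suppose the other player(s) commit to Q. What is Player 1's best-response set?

P1 best: {E}

u_1(A vs Q) = 1
u_1(B vs Q) = 0
u_1(C vs Q) = 2
u_1(D vs Q) = 2
u_1(E vs Q) = 3
max payoff 3 at {E}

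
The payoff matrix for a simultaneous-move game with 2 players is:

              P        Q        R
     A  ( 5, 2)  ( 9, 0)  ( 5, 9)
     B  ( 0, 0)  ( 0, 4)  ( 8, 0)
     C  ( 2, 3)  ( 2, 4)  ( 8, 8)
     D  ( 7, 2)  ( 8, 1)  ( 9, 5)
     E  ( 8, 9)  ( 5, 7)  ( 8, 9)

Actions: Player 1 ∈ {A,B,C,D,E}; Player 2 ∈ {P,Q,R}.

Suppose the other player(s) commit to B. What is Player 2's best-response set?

u_2(P vs B) = 0
u_2(Q vs B) = 4
u_2(R vs B) = 0
max payoff 4 at {Q}

P2 best: {Q}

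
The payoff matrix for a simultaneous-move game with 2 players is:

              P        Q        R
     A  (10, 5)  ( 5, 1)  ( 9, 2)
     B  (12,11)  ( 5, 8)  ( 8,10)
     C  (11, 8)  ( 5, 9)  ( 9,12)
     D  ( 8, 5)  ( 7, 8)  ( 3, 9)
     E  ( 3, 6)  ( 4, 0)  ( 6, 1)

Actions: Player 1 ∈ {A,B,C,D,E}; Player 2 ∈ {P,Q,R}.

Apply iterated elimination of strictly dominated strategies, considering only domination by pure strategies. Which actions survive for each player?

P1 drop E (A beats it: P:10>3 Q:5>4 R:9>6)
P2 drop Q (R beats it: A:2>1 B:10>8 C:12>9 D:9>8)
P1 drop D (A beats it: P:10>8 R:9>3)
P1→{A,B,C} P2→{P,R}

Survivors P1:{A,B,C} P2:{P,R}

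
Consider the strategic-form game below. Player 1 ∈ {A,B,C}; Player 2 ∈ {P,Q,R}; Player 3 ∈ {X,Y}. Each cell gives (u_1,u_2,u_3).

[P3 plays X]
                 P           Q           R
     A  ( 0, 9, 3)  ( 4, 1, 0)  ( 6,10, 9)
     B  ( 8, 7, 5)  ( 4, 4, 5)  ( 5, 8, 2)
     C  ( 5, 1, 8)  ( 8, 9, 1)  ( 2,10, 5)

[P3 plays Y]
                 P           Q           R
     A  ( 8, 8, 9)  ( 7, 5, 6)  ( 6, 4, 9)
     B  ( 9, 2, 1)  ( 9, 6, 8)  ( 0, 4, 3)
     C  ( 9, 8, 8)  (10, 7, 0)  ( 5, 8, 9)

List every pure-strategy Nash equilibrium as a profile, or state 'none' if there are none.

PSNE = {(A,R,X), (C,P,Y)}

(A,P,X): not NE [P1→B gives 8>0; P2→R gives 10>9; P3→Y gives 9>3]
(A,P,Y): not NE [P1→C gives 9>8]
(A,Q,X): not NE [P1→C gives 8>4; P2→R gives 10>1; P3→Y gives 6>0]
(A,Q,Y): not NE [P1→C gives 10>7; P2→P gives 8>5]
(A,R,X): NE
(A,R,Y): not NE [P2→P gives 8>4]
(B,P,X): not NE [P2→R gives 8>7]
(B,P,Y): not NE [P2→Q gives 6>2; P3→X gives 5>1]
(B,Q,X): not NE [P1→C gives 8>4; P2→R gives 8>4; P3→Y gives 8>5]
(B,Q,Y): not NE [P1→C gives 10>9]
(B,R,X): not NE [P1→A gives 6>5; P3→Y gives 3>2]
(B,R,Y): not NE [P1→A gives 6>0; P2→Q gives 6>4]
(C,P,X): not NE [P1→B gives 8>5; P2→R gives 10>1]
(C,P,Y): NE
(C,Q,X): not NE [P2→R gives 10>9]
(C,Q,Y): not NE [P2→R gives 8>7; P3→X gives 1>0]
(C,R,X): not NE [P1→A gives 6>2; P3→Y gives 9>5]
(C,R,Y): not NE [P1→A gives 6>5]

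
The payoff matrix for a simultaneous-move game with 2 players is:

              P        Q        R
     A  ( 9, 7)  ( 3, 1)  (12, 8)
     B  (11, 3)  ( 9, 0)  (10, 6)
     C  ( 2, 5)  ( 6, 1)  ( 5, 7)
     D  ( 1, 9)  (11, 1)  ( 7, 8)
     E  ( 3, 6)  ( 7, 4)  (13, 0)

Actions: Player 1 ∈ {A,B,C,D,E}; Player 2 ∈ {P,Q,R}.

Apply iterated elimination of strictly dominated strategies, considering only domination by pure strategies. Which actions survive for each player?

P1 drop C (B beats it: P:11>2 Q:9>6 R:10>5)
P2 drop Q (P beats it: A:7>1 B:3>0 D:9>1 E:6>4)
P1 drop D (A beats it: P:9>1 R:12>7)
P1→{A,B,E} P2→{P,R}

Survivors P1:{A,B,E} P2:{P,R}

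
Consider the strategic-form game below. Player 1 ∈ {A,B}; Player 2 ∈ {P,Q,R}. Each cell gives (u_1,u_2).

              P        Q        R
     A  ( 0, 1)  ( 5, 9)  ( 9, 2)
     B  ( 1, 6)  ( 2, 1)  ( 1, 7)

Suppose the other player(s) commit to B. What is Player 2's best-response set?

argmax u_2 = {R}

u_2(P vs B) = 6
u_2(Q vs B) = 1
u_2(R vs B) = 7
max payoff 7 at {R}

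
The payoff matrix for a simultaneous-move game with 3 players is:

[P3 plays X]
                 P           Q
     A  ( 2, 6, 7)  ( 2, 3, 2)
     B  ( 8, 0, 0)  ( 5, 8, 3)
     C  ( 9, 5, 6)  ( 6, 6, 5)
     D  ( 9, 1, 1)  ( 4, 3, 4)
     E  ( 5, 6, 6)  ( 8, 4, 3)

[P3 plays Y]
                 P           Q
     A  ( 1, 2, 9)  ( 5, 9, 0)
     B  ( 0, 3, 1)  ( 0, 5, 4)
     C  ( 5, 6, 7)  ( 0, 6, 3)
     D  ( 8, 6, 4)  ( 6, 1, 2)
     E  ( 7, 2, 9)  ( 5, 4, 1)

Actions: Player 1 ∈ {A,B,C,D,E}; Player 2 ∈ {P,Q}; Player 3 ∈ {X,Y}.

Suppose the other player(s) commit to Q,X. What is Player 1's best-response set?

argmax u_1 = {E}

u_1(A vs Q,X) = 2
u_1(B vs Q,X) = 5
u_1(C vs Q,X) = 6
u_1(D vs Q,X) = 4
u_1(E vs Q,X) = 8
max payoff 8 at {E}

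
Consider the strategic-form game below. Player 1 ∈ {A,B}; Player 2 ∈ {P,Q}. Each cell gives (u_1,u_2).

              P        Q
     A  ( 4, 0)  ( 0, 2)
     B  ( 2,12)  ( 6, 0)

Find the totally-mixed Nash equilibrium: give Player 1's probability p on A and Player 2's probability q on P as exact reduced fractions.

p=6/7, q=3/4

P1 indiff ⇒ q·4+(1-q)·0 = q·2+(1-q)·6 ⇒ q(2) = (1-q)(6) ⇒ q = 3/4
P2 indiff ⇒ p·0+(1-p)·12 = p·2+(1-p)·0 ⇒ p(-2) = (1-p)(-12) ⇒ p = 6/7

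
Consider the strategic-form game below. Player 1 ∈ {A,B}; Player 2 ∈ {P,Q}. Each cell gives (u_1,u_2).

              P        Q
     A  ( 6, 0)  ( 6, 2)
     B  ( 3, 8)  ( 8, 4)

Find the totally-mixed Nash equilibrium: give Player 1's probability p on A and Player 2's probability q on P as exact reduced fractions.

P1 indiff ⇒ q·6+(1-q)·6 = q·3+(1-q)·8 ⇒ q(3) = (1-q)(2) ⇒ q = 2/5
P2 indiff ⇒ p·0+(1-p)·8 = p·2+(1-p)·4 ⇒ p(-2) = (1-p)(-4) ⇒ p = 2/3

P1 mixes 2/3 on A; P2 mixes 2/5 on P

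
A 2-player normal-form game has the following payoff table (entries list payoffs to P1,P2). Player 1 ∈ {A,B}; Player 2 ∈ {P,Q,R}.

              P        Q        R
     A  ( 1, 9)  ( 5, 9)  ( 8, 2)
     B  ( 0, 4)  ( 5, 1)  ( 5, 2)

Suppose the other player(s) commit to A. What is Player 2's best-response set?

P2 best: {P,Q}

u_2(P vs A) = 9
u_2(Q vs A) = 9
u_2(R vs A) = 2
max payoff 9 at {P,Q}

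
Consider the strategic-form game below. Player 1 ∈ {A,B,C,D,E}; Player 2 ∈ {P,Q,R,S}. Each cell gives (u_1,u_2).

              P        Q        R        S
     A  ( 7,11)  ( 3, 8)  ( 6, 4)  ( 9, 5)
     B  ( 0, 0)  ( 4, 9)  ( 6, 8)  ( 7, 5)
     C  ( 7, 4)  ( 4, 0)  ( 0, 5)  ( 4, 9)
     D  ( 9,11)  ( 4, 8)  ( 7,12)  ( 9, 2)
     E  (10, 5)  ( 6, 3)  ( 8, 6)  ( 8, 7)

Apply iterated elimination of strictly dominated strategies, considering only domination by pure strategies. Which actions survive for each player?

P1 drop B (E beats it: P:10>0 Q:6>4 R:8>6 S:8>7)
P1 drop C (E beats it: P:10>7 Q:6>4 R:8>0 S:8>4)
P2 drop Q (P beats it: A:11>8 D:11>8 E:5>3)
P1→{A,D,E} P2→{P,R,S}

Remaining: P1:{A,D,E} P2:{P,R,S}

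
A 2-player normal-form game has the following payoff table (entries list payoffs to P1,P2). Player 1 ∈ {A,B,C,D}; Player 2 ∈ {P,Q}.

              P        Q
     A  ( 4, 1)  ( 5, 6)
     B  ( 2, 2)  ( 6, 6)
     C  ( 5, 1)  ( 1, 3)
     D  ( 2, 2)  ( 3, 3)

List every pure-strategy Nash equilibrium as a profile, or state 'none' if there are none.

PSNE = {(B,Q)}

(A,P): not NE [P1→C gives 5>4; P2→Q gives 6>1]
(A,Q): not NE [P1→B gives 6>5]
(B,P): not NE [P1→C gives 5>2; P2→Q gives 6>2]
(B,Q): NE
(C,P): not NE [P2→Q gives 3>1]
(C,Q): not NE [P1→B gives 6>1]
(D,P): not NE [P1→C gives 5>2; P2→Q gives 3>2]
(D,Q): not NE [P1→B gives 6>3]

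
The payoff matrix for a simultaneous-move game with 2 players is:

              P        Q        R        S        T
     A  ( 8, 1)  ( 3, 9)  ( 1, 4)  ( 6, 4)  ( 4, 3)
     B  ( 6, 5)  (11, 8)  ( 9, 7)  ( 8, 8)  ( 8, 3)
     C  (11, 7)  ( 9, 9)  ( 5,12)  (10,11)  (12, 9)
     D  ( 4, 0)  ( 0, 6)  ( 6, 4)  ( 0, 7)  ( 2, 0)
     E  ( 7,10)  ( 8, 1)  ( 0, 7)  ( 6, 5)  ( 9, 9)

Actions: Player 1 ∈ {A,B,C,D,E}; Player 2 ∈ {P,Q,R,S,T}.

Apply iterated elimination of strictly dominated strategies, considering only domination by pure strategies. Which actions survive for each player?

IESDS → P1:{B,C} P2:{Q,R,S}

P1 drop A (C beats it: P:11>8 Q:9>3 R:5>1 S:10>6 T:12>4)
P1 drop D (B beats it: P:6>4 Q:11>0 R:9>6 S:8>0 T:8>2)
P1 drop E (C beats it: P:11>7 Q:9>8 R:5>0 S:10>6 T:12>9)
P2 drop P (Q beats it: B:8>5 C:9>7)
P2 drop T (R beats it: B:7>3 C:12>9)
P1→{B,C} P2→{Q,R,S}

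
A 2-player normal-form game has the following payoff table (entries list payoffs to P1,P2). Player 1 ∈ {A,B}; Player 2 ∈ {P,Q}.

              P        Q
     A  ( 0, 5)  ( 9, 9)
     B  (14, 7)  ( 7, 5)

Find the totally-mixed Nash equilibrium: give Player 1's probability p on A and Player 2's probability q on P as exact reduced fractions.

(p,q) = (1/3, 1/8)

P1 indiff ⇒ q·0+(1-q)·9 = q·14+(1-q)·7 ⇒ q(-14) = (1-q)(-2) ⇒ q = 1/8
P2 indiff ⇒ p·5+(1-p)·7 = p·9+(1-p)·5 ⇒ p(-4) = (1-p)(-2) ⇒ p = 1/3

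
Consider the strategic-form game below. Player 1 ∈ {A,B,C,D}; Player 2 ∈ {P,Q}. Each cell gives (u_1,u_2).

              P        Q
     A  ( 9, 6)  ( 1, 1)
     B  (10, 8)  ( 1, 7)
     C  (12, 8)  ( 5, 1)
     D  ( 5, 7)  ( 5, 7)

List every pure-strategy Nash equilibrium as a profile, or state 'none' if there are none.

(A,P): not NE [P1→C gives 12>9]
(A,Q): not NE [P1→D gives 5>1; P2→P gives 6>1]
(B,P): not NE [P1→C gives 12>10]
(B,Q): not NE [P1→D gives 5>1; P2→P gives 8>7]
(C,P): NE
(C,Q): not NE [P2→P gives 8>1]
(D,P): not NE [P1→C gives 12>5]
(D,Q): NE

NE set: (C,P), (D,Q)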